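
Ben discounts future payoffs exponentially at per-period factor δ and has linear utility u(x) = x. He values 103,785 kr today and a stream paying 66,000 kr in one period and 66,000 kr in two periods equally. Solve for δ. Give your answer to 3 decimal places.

Present value of the stream is 66000·δ + 66000·δ². Indifference gives 66000δ + 66000δ² = 103785.
Rearranged: 66000δ² + 66000δ − 103785 = 0.
By the quadratic formula (taking the positive root), δ = (−66000 + √31755240000.00) / 132000 ≈ 0.850.

δ ≈ 0.850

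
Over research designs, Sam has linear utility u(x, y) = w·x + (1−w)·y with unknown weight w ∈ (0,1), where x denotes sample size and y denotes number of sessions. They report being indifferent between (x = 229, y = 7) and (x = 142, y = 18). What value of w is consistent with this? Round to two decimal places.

w = 0.11

Equating utilities: w·229 + (1−w)·7 = w·142 + (1−w)·18.
Rearranging, 87·w − 11·(1−w) = 0.
So w/(1−w) = 11/87 = 0.1264, giving w = 11/(87+11) = 0.11.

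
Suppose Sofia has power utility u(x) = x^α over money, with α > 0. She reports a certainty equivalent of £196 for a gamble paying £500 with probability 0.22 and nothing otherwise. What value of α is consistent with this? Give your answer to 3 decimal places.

The lottery's expected utility is 0.22·u(500) + 0.78·u(0) = 0.22·500^α (since u(0) = 0 for α > 0).
Setting u(196) equal to that: 196^α = 0.22·500^α ⇒ (196/500)^α = 0.22.
Take logs: α = ln 0.22 / ln(196/500) ≈ 1.61681.

α ≈ 1.617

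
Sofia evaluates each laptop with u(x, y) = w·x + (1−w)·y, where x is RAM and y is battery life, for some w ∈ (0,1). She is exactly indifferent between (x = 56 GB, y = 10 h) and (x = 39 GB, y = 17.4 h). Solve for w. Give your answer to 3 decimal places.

w = 0.303

Indifference: w·56 + (1−w)·10 = w·39 + (1−w)·17.4.
Collecting terms: w·17 = (1−w)·7.4.
Hence w = 7.4/(17+7.4) = 7.4/24.4 = 0.303.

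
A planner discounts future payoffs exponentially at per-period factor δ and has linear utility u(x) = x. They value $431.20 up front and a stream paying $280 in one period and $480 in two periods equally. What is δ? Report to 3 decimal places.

Equating present values: 431.20 = 280δ + 480δ².
Rearranged: 480δ² + 280δ − 431.20 = 0.
The positive root is δ = [−280 + √(280² + 4·480·431.20)] / (2·480) = (−280 + 952.000)/960 ≈ 0.700.

δ ≈ 0.700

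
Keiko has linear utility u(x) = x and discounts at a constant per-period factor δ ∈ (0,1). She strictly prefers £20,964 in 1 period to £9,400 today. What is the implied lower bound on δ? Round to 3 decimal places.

The preference means 9400 < δ·20964.
Dividing through by 20964 gives δ > 0.44839.

δ > 0.448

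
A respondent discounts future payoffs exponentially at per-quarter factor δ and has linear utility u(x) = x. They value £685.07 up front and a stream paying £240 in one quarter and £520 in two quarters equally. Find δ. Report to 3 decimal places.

The stream is worth 240δ + 520δ² today, so 240δ + 520δ² = 685.07.
Rearranged: 520δ² + 240δ − 685.07 = 0.
By the quadratic formula (taking the positive root), δ = (−240 + √1482545.60) / 1040 ≈ 0.940.

δ ≈ 0.940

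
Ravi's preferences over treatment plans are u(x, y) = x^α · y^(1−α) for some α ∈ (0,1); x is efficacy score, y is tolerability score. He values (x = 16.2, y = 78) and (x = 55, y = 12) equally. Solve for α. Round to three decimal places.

The Cobb–Douglas utilities coincide, so 16.2^α·78^(1−α) = 55^α·12^(1−α).
Rearrange to (16.2/55)^α = (12/78)^(1−α) and take logs: α·-1.222322 = (1−α)·-1.871802.
With A = -1.222322 and B = -1.871802: α·A = (1−α)·B, so α = B/(A+B) = -1.871802/-3.094124 ≈ 0.605.

α ≈ 0.605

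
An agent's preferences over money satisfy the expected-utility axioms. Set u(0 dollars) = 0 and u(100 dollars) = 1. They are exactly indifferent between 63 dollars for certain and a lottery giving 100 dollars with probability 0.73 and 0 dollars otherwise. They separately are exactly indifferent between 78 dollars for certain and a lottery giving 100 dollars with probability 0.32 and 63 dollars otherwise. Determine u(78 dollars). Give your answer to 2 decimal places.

From the first indifference, u(63 dollars) = 0.73·u(100 dollars) + 0.27·u(0 dollars) = 0.73·1 + 0.27·0 = 0.73.
The second indifference gives u(78 dollars) = 0.32·u(100 dollars) + 0.68·u(63 dollars) = 0.32·1.00 + 0.68·0.73 = 0.8164.

0.82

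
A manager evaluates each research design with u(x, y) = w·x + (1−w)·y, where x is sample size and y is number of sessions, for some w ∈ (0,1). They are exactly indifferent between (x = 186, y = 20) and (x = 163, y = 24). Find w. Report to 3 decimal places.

w = 0.148

Equating utilities: w·186 + (1−w)·20 = w·163 + (1−w)·24.
Collecting terms: w·23 = (1−w)·4.
The marginal rate of substitution is 4/23, so w = 4/(23+4) = 0.148.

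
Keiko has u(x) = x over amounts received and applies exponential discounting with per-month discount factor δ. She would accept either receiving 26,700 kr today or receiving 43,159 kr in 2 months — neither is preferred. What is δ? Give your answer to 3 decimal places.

δ ≈ 0.787

The payoff in 2 months is discounted by δ^2, so u(26700) = δ^2·u(43159) and δ^2 = u(26700)/u(43159).
With u(x) = x: δ^2 = 26700/43159 = 0.61864.
So δ = 0.61864^(1/2) ≈ 0.787.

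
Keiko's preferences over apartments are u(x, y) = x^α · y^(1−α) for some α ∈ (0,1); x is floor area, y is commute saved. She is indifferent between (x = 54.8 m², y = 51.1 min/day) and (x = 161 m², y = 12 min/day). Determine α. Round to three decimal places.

α ≈ 0.573

Indifference: 54.8^α · 51.1^(1−α) = 161^α · 12^(1−α).
(54.8/161)^α = (12/51.1)^(1−α); take logs: α·ln(54.8/161) = (1−α)·ln(12/51.1), i.e. α·-1.077714 = (1−α)·-1.448878.
With A = -1.077714 and B = -1.448878: α·A = (1−α)·B, so α = B/(A+B) = -1.448878/-2.526592 ≈ 0.573.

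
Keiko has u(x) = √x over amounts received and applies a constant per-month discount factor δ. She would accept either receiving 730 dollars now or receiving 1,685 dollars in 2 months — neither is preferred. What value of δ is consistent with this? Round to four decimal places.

Equating discounted utilities: u(730) = δ^2·u(1685) ⇒ δ^2 = u(730)/u(1685).
With u(x) = √x: δ^2 = √730/√1685 = √(730/1685) = 0.65821.
Taking the square root: δ = 0.65821^(1/2) ≈ 0.8113.

δ ≈ 0.8113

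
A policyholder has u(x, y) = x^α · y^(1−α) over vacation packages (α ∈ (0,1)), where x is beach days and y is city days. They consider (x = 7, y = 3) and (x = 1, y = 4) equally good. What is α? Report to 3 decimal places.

α ≈ 0.129

Indifference: 7^α · 3^(1−α) = 1^α · 4^(1−α).
(7/1)^α = (4/3)^(1−α); take logs: α·ln(7/1) = (1−α)·ln(4/3), i.e. α·1.945910 = (1−α)·0.287682.
So α/(1−α) = (0.287682)/(1.945910) = 0.147839, and α = 0.147839/1.147839 ≈ 0.129.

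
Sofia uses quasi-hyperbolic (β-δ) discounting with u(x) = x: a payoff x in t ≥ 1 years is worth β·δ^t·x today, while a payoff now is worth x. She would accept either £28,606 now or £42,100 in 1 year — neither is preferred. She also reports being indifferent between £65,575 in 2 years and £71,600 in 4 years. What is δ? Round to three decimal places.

δ ≈ 0.957

From the later pair, β·δ^2·65575 = β·δ^4·71600; dividing through, δ^2 = 65575/71600 = 0.91585, so δ = 0.95700.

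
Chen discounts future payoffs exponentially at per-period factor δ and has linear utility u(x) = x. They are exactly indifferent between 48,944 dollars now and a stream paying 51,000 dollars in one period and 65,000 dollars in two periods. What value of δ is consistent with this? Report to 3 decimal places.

Present value of the stream is 51000·δ + 65000·δ². Indifference gives 51000δ + 65000δ² = 48944.
So 65000δ² + 51000δ − 48944 = 0.
The positive root is δ = [−51000 + √(51000² + 4·65000·48944)] / (2·65000) = (−51000 + 123800.000)/130000 ≈ 0.560.

δ ≈ 0.560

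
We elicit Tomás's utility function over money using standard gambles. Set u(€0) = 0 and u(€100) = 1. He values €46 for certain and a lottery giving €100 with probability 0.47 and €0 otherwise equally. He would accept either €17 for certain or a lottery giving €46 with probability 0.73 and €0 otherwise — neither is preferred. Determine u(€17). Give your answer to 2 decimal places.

0.34

From the first indifference, u(€46) = 0.47·u(€100) + 0.53·u(€0) = 0.47·1 + 0.53·0 = 0.47.
Then u(€17) = 0.73·u(€46) + 0.27·u(€0) = 0.73·0.47 + 0.27·0.00 = 0.3431.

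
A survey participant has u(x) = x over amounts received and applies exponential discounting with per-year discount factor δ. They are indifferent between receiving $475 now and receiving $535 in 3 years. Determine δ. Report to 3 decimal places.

Equating discounted utilities: u(475) = δ^3·u(535) ⇒ δ^3 = u(475)/u(535).
With u(x) = x: δ^3 = 475/535 = 0.88785.
Hence δ = (0.88785)^(1/3) = 0.96113.

δ ≈ 0.961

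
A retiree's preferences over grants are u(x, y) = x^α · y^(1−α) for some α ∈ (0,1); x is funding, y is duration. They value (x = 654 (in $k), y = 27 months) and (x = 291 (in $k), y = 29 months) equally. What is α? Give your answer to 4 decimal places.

α ≈ 0.0811

Set the two utilities equal: 654^α·27^(1−α) = 291^α·29^(1−α).
Rearrange to (654/291)^α = (29/27)^(1−α) and take logs: α·0.8097841 = (1−α)·0.0714590.
With A = 0.8097841 and B = 0.0714590: α·A = (1−α)·B, so α = B/(A+B) = 0.0714590/0.8812431 ≈ 0.0811.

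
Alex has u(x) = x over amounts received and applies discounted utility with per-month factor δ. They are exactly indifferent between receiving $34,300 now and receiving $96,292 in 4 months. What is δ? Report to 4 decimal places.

Equating discounted utilities: u(34300) = δ^4·u(96292) ⇒ δ^4 = u(34300)/u(96292).
With u(x) = x: δ^4 = 34300/96292 = 0.35621.
So δ = 0.35621^(1/4) ≈ 0.7725.

δ ≈ 0.7725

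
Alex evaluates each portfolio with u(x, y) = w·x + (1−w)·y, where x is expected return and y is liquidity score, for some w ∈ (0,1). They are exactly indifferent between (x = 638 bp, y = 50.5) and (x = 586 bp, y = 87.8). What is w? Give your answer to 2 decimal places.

Equating utilities: w·638 + (1−w)·50.5 = w·586 + (1−w)·87.8.
Rearranging, 52·w − 37.3·(1−w) = 0.
So w/(1−w) = 37.3/52 = 0.7173, giving w = 37.3/(52+37.3) = 0.42.

w = 0.42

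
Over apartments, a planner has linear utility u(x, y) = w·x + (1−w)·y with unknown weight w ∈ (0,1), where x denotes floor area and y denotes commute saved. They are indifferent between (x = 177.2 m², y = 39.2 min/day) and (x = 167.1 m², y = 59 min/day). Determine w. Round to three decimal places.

w = 0.662

Indifference: w·177.2 + (1−w)·39.2 = w·167.1 + (1−w)·59.
Rearranging, 10.1·w − 19.8·(1−w) = 0.
So w/(1−w) = 19.8/10.1 = 1.9604, giving w = 19.8/(10.1+19.8) = 0.662.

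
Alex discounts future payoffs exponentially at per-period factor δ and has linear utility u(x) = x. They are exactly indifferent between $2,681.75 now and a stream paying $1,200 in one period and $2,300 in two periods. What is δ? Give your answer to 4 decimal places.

δ ≈ 0.8500

Present value of the stream is 1200·δ + 2300·δ². Indifference gives 1200δ + 2300δ² = 2681.75.
That is, 2300δ² + 1200δ − 2681.75 = 0, a quadratic in δ.
The positive root is δ = [−1200 + √(1200² + 4·2300·2681.75)] / (2·2300) = (−1200 + 5110.000)/4600 ≈ 0.8500.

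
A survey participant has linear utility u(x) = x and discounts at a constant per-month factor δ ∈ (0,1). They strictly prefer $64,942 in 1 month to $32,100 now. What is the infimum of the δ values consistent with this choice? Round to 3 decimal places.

Under u(x) = x this choice says 32100 < δ·64942.
So δ > 32100/64942 = 0.49429.

δ > 0.494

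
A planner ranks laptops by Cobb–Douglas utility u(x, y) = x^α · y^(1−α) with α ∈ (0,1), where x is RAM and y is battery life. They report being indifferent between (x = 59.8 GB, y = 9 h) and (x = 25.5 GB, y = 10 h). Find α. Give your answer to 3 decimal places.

α ≈ 0.110

Indifference: 59.8^α · 9^(1−α) = 25.5^α · 10^(1−α).
Taking logs: α·ln 59.8 + (1−α)·ln 9 = α·ln 25.5 + (1−α)·ln 10, i.e. α·0.852327 = (1−α)·0.105361.
With A = 0.852327 and B = 0.105361: α·A = (1−α)·B, so α = B/(A+B) = 0.105361/0.957688 ≈ 0.110.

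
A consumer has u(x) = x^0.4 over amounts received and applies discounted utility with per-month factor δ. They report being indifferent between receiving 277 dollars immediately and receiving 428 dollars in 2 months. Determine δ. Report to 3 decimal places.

δ ≈ 0.917

The payoff in 2 months is discounted by δ^2, so u(277) = δ^2·u(428) and δ^2 = u(277)/u(428).
Since u(x) = x^0.4, δ^2 = (277/428)^0.4 = 0.64720^0.4 = 0.84026.
So δ = 0.84026^(1/2) ≈ 0.917.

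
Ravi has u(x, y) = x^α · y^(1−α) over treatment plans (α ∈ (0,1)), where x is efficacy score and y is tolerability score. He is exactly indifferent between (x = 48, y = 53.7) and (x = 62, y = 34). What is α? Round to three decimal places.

Indifference: 48^α · 53.7^(1−α) = 62^α · 34^(1−α).
Taking logs: α·ln 48 + (1−α)·ln 53.7 = α·ln 62 + (1−α)·ln 34, i.e. α·-0.255933 = (1−α)·-0.457052.
With A = -0.255933 and B = -0.457052: α·A = (1−α)·B, so α = B/(A+B) = -0.457052/-0.712985 ≈ 0.641.

α ≈ 0.641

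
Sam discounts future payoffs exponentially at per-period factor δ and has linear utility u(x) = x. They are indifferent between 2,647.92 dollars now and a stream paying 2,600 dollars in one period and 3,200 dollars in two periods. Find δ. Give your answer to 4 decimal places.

Equating present values: 2647.92 = 2600δ + 3200δ².
So 3200δ² + 2600δ − 2647.92 = 0.
δ = (−2600 + √(2600² + 4·3200·2647.92)) / (2·3200) = (−2600 + √40653376.00) / 6400 ≈ 0.5900.

δ ≈ 0.5900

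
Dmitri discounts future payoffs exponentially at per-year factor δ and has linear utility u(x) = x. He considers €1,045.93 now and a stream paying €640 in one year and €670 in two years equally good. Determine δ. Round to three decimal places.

Present value of the stream is 640·δ + 670·δ². Indifference gives 640δ + 670δ² = 1045.93.
So 670δ² + 640δ − 1045.93 = 0.
By the quadratic formula (taking the positive root), δ = (−640 + √3212692.40) / 1340 ≈ 0.860.

δ ≈ 0.860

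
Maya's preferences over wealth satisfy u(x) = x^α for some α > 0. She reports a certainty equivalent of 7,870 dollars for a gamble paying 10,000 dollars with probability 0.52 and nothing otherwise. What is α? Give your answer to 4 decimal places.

The lottery's expected utility is 0.52·u(10000) + 0.48·u(0) = 0.52·10000^α (since u(0) = 0 for α > 0).
Indifference: 7870^α = 0.52·10000^α, so (7870/10000)^α = 0.52.
Taking logs: α·ln(7870/10000) = ln(0.52), so α = -0.6539265 / -0.2395270 ≈ 2.7301.

α ≈ 2.7301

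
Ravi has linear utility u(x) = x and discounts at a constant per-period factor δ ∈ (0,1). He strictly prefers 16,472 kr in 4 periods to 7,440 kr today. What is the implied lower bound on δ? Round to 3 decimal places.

δ > 0.820

The preference means 7440 < δ^4·16472.
So δ^4 > 7440/16472 = 0.45168; taking the 4th root of both positive sides preserves the inequality.
δ > (7440/16472)^(1/4) ≈ 0.820.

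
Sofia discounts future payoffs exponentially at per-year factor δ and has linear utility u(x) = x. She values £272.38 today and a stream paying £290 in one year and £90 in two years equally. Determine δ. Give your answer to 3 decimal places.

Equating present values: 272.38 = 290δ + 90δ².
Rearranged: 90δ² + 290δ − 272.38 = 0.
By the quadratic formula (taking the positive root), δ = (−290 + √182156.80) / 180 ≈ 0.760.

δ ≈ 0.760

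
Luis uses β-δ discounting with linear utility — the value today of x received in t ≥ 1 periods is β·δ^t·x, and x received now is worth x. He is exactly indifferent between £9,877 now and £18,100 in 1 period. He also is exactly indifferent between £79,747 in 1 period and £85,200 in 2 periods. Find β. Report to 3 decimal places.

β ≈ 0.583

Both payoffs in the second observation are in the future, so β drops out: δ^1·79747 = δ^2·85200 ⇒ δ = 79747/85200 = 0.93600.
The first indifference: 9877 = β·δ·18100, so β = 9877/(δ·18100) = 9877/(0.93600·18100) ≈ 0.583.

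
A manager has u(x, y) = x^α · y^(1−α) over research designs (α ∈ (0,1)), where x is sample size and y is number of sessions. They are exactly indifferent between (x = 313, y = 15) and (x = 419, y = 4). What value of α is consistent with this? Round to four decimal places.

The Cobb–Douglas utilities coincide, so 313^α·15^(1−α) = 419^α·4^(1−α).
(313/419)^α = (4/15)^(1−α); take logs: α·ln(313/419) = (1−α)·ln(4/15), i.e. α·-0.2916677 = (1−α)·-1.3217558.
With A = -0.2916677 and B = -1.3217558: α·A = (1−α)·B, so α = B/(A+B) = -1.3217558/-1.6134235 ≈ 0.8192.

α ≈ 0.8192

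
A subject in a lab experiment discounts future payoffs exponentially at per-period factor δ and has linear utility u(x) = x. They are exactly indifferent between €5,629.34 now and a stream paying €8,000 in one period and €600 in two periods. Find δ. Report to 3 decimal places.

Present value of the stream is 8000·δ + 600·δ². Indifference gives 8000δ + 600δ² = 5629.34.
That is, 600δ² + 8000δ − 5629.34 = 0, a quadratic in δ.
δ = (−8000 + √(8000² + 4·600·5629.34)) / (2·600) = (−8000 + √77510416.00) / 1200 ≈ 0.670.

δ ≈ 0.670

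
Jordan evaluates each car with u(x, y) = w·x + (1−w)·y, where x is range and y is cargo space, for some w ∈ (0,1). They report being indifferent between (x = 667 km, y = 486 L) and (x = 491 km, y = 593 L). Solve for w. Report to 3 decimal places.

u(667,486) = u(491,593) means w·667 + (1−w)·486 = w·491 + (1−w)·593.
Rearranging, 176·w − 107·(1−w) = 0.
The marginal rate of substitution is 107/176, so w = 107/(176+107) = 0.378.

w = 0.378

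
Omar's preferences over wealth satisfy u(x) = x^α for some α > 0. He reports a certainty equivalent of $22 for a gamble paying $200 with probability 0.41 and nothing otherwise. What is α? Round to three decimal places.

Since u(0) = 0, the lottery's EU is 0.41·200^α.
Equating: 22^α = 0.41·200^α, i.e. 0.1100^α = 0.41.
α = ln(0.41) / ln(22/200) = -0.891598/-2.207275 ≈ 0.404.

α ≈ 0.404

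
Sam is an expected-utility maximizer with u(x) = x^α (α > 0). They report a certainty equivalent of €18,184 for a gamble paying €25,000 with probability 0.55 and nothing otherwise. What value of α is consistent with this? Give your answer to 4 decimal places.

α ≈ 1.8780

The lottery's expected utility is 0.55·u(25000) + 0.45·u(0) = 0.55·25000^α (since u(0) = 0 for α > 0).
Indifference: 18184^α = 0.55·25000^α, so (18184/25000)^α = 0.55.
α = ln(0.55) / ln(18184/25000) = -0.5978370/-0.3183337 ≈ 1.8780.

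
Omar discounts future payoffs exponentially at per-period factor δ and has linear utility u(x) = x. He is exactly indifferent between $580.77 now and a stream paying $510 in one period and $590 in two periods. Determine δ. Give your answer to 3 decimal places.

δ ≈ 0.650

Present value of the stream is 510·δ + 590·δ². Indifference gives 510δ + 590δ² = 580.77.
So 590δ² + 510δ − 580.77 = 0.
The positive root is δ = [−510 + √(510² + 4·590·580.77)] / (2·590) = (−510 + 1276.995)/1180 ≈ 0.650.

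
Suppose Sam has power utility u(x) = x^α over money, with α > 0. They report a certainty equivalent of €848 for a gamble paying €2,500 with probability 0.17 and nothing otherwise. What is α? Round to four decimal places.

EU(lottery) = 0.17·2500^α + 0.83·0 = 0.17·2500^α.
Setting u(848) equal to that: 848^α = 0.17·2500^α ⇒ (848/2500)^α = 0.17.
Take logs: α = ln 0.17 / ln(848/2500) ≈ 1.638932.

α ≈ 1.6389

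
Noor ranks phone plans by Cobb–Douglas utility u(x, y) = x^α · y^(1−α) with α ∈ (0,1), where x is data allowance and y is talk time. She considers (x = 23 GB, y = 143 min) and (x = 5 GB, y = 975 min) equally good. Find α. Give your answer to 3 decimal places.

α ≈ 0.557

Set the two utilities equal: 23^α·143^(1−α) = 5^α·975^(1−α).
(23/5)^α = (975/143)^(1−α); take logs: α·ln(23/5) = (1−α)·ln(975/143), i.e. α·1.526056 = (1−α)·1.919593.
Thus α·(3.445649) = 1.919593, so α = 1.919593/3.445649 ≈ 0.557.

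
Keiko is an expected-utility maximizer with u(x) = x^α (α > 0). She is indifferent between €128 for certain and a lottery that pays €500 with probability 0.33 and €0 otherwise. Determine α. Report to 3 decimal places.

α ≈ 0.814

EU(lottery) = 0.33·500^α + 0.67·0 = 0.33·500^α.
Setting u(128) equal to that: 128^α = 0.33·500^α ⇒ (128/500)^α = 0.33.
Take logs: α = ln 0.33 / ln(128/500) ≈ 0.81365.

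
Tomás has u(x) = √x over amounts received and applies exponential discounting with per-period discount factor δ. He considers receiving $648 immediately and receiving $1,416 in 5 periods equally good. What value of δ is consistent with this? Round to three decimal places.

Equating discounted utilities: u(648) = δ^5·u(1416) ⇒ δ^5 = u(648)/u(1416).
Since u(x) = √x, δ^5 = √(648/1416) = 0.67648.
Taking the 5th root: δ = 0.67648^(1/5) ≈ 0.925.

δ ≈ 0.925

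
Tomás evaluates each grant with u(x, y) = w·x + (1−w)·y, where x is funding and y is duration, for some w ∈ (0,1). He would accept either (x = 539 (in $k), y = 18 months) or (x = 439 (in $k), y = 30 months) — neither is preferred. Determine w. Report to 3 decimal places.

w = 0.107

u(539,18) = u(439,30) means w·539 + (1−w)·18 = w·439 + (1−w)·30.
Collecting terms: w·100 = (1−w)·12.
The marginal rate of substitution is 12/100, so w = 12/(100+12) = 0.107.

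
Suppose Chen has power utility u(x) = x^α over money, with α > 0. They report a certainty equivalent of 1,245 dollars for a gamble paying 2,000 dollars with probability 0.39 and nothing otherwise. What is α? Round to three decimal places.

The lottery's expected utility is 0.39·u(2000) + 0.61·u(0) = 0.39·2000^α (since u(0) = 0 for α > 0).
Indifference: 1245^α = 0.39·2000^α, so (1245/2000)^α = 0.39.
α = ln(0.39) / ln(1245/2000) = -0.941609/-0.474012 ≈ 1.986.

α ≈ 1.986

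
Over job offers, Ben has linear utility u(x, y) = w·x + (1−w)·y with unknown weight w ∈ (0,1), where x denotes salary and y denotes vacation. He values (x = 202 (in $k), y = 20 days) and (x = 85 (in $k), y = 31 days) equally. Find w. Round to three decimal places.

w = 0.086

Indifference: w·202 + (1−w)·20 = w·85 + (1−w)·31.
w·(202−85) = (1−w)·(31−20), i.e. w·117 = (1−w)·11.
So w/(1−w) = 11/117 = 0.0940, giving w = 11/(117+11) = 0.086.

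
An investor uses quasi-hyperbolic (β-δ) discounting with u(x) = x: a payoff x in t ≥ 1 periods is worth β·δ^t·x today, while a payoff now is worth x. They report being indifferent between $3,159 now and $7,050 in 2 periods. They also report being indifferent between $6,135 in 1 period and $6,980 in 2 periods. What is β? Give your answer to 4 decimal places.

β ≈ 0.5800

The second indifference involves only future payoffs, so β cancels: β·δ^1·6135 = β·δ^2·6980, giving δ = 6135/6980 = 0.87894.
Substituting δ into 3159 = β·δ^2·7050: β = 3159/(5446.373) ≈ 0.5800.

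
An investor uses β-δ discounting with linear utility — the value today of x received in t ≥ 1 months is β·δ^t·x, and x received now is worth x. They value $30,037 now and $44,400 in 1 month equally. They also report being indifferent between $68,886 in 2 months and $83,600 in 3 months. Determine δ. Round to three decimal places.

δ ≈ 0.824

From the later pair, β·δ^2·68886 = β·δ^3·83600; dividing through, δ = 68886/83600 = 0.82400.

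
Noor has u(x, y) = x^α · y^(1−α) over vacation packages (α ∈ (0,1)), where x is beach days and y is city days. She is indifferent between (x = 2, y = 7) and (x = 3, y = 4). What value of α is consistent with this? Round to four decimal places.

α ≈ 0.5799

Set the two utilities equal: 2^α·7^(1−α) = 3^α·4^(1−α).
Taking logs: α·ln 2 + (1−α)·ln 7 = α·ln 3 + (1−α)·ln 4, i.e. α·-0.4054651 = (1−α)·-0.5596158.
So α/(1−α) = (-0.5596158)/(-0.4054651) = 1.3801824, and α = 1.3801824/2.3801824 ≈ 0.5799.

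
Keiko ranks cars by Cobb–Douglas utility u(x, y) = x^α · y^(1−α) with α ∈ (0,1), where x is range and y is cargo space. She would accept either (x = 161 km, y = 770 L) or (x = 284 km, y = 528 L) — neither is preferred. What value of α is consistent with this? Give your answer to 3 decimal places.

α ≈ 0.399

The Cobb–Douglas utilities coincide, so 161^α·770^(1−α) = 284^α·528^(1−α).
(161/284)^α = (528/770)^(1−α); take logs: α·ln(161/284) = (1−α)·ln(528/770), i.e. α·-0.567570 = (1−α)·-0.377294.
Thus α·(-0.944864) = -0.377294, so α = -0.377294/-0.944864 ≈ 0.399.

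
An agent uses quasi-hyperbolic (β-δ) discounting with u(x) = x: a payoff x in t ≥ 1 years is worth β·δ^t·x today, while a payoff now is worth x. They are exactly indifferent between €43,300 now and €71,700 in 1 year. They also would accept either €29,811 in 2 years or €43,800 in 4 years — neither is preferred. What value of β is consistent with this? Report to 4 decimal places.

Both payoffs in the second observation are in the future, so β drops out: δ^2·29811 = δ^4·43800 ⇒ δ^2 = 29811/43800 = 0.68062, so δ = 0.82499.
Substituting δ into 43300 = β·δ·71700: β = 43300/(59152.128) ≈ 0.7320.

β ≈ 0.7320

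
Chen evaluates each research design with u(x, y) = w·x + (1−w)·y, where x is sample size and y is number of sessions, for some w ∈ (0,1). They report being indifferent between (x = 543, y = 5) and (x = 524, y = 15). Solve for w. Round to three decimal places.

Equating utilities: w·543 + (1−w)·5 = w·524 + (1−w)·15.
w·(543−524) = (1−w)·(15−5), i.e. w·19 = (1−w)·10.
The marginal rate of substitution is 10/19, so w = 10/(19+10) = 0.345.

w = 0.345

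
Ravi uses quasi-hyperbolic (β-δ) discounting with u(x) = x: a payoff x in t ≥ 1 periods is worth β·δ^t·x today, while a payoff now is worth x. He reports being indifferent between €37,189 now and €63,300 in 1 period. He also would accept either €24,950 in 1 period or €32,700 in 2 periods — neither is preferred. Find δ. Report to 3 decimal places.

The second indifference involves only future payoffs, so β cancels: β·δ^1·24950 = β·δ^2·32700, giving δ = 24950/32700 = 0.76300.

δ ≈ 0.763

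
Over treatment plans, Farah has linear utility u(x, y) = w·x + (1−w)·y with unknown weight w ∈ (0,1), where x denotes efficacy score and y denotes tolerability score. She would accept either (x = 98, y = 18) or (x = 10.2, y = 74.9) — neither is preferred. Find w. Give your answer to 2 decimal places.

w = 0.39

u(98,18) = u(10.2,74.9) means w·98 + (1−w)·18 = w·10.2 + (1−w)·74.9.
Rearranging, 87.8·w − 56.9·(1−w) = 0.
So w/(1−w) = 56.9/87.8 = 0.6481, giving w = 56.9/(87.8+56.9) = 0.39.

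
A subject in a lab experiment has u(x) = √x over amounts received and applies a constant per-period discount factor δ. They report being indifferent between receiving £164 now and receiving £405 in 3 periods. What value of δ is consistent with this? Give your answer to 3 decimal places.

δ ≈ 0.860

The payoff in 3 periods is discounted by δ^3, so u(164) = δ^3·u(405) and δ^3 = u(164)/u(405).
Since u(x) = √x, δ^3 = √(164/405) = 0.63635.
So δ = 0.63635^(1/3) ≈ 0.860.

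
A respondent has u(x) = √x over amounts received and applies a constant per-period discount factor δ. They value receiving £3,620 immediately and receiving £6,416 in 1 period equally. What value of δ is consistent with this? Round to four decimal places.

δ ≈ 0.7511

Indifference means u(3620) = δ · u(6416), so δ = u(3620)/u(6416).
Since u(x) = √x, δ = √(3620/6416) = 0.75114.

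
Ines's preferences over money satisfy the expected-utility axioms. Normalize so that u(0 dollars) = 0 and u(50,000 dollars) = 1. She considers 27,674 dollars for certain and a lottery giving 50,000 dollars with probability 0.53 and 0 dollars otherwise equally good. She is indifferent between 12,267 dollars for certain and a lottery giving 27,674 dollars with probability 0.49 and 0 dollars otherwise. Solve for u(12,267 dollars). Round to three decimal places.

The first gamble pins u(27,674 dollars): it must equal 0.53·1 + 0.47·0 = 0.53.
Then u(12,267 dollars) = 0.49·u(27,674 dollars) + 0.51·u(0 dollars) = 0.49·0.53 + 0.51·0.00 = 0.2597.

0.260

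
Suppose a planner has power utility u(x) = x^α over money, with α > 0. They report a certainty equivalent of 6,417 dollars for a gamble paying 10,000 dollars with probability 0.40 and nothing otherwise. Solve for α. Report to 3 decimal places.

α ≈ 2.065

EU(lottery) = 0.40·10000^α + 0.60·0 = 0.40·10000^α.
Setting u(6417) equal to that: 6417^α = 0.40·10000^α ⇒ (6417/10000)^α = 0.40.
Taking logs: α·ln(6417/10000) = ln(0.40), so α = -0.916291 / -0.443634 ≈ 2.065.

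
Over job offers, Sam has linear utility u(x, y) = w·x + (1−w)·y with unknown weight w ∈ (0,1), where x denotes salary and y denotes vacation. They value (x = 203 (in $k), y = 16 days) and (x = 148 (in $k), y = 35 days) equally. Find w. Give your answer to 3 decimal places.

u(203,16) = u(148,35) means w·203 + (1−w)·16 = w·148 + (1−w)·35.
Rearranging, 55·w − 19·(1−w) = 0.
Hence w = 19/(55+19) = 19/74 = 0.257.

w = 0.257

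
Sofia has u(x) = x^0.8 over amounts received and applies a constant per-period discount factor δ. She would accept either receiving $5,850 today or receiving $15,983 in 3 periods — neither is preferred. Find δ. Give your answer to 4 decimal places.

δ ≈ 0.7649

Indifference means u(5850) = δ^3 · u(15983), so δ^3 = u(5850)/u(15983).
Since u(x) = x^0.8, δ^3 = (5850/15983)^0.8 = 0.36601^0.8 = 0.44751.
So δ = 0.44751^(1/3) ≈ 0.7649.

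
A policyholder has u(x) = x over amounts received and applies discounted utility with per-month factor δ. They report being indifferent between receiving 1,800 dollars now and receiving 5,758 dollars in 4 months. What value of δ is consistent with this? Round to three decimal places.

The payoff in 4 months is discounted by δ^4, so u(1800) = δ^4·u(5758) and δ^4 = u(1800)/u(5758).
With u(x) = x: δ^4 = 1800/5758 = 0.31261.
Taking the 4th root: δ = 0.31261^(1/4) ≈ 0.748.

δ ≈ 0.748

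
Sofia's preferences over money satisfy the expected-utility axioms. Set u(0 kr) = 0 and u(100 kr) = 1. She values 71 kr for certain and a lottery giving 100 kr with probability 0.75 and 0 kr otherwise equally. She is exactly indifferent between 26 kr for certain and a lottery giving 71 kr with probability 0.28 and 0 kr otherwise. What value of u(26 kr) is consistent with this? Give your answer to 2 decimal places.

From the first indifference, u(71 kr) = 0.75·u(100 kr) + 0.25·u(0 kr) = 0.75·1 + 0.25·0 = 0.75.
The second indifference gives u(26 kr) = 0.28·u(71 kr) + 0.72·u(0 kr) = 0.28·0.75 + 0.72·0.00 = 0.2100.

0.21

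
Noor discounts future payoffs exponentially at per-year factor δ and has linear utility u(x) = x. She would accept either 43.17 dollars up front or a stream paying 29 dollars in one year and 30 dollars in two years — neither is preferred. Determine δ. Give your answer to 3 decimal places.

δ ≈ 0.810

Equating present values: 43.17 = 29δ + 30δ².
Rearranged: 30δ² + 29δ − 43.17 = 0.
By the quadratic formula (taking the positive root), δ = (−29 + √6021.40) / 60 ≈ 0.810.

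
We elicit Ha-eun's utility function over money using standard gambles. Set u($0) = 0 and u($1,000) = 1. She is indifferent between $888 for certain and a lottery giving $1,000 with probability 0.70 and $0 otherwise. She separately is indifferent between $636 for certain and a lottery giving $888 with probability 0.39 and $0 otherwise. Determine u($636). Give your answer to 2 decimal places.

First, u($888) = 0.70·u($1,000) + 0.30·u($0) = 0.70.
Then u($636) = 0.39·u($888) + 0.61·u($0) = 0.39·0.70 + 0.61·0.00 = 0.2730.

0.27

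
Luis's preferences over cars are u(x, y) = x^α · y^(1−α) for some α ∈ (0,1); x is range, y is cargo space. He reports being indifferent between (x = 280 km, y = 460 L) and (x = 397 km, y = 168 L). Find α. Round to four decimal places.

α ≈ 0.7426

Set the two utilities equal: 280^α·460^(1−α) = 397^α·168^(1−α).
(280/397)^α = (168/460)^(1−α); take logs: α·ln(280/397) = (1−α)·ln(168/460), i.e. α·-0.3491467 = (1−α)·-1.0072625.
So α/(1−α) = (-1.0072625)/(-0.3491467) = 2.8849263, and α = 2.8849263/3.8849263 ≈ 0.7426.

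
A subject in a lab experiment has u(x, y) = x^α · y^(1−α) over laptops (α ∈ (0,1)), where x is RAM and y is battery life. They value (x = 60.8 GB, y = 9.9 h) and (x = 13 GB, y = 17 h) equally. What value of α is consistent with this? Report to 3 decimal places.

Set the two utilities equal: 60.8^α·9.9^(1−α) = 13^α·17^(1−α).
Taking logs: α·ln 60.8 + (1−α)·ln 9.9 = α·ln 13 + (1−α)·ln 17, i.e. α·1.542640 = (1−α)·0.540679.
Thus α·(2.083319) = 0.540679, so α = 0.540679/2.083319 ≈ 0.260.

α ≈ 0.260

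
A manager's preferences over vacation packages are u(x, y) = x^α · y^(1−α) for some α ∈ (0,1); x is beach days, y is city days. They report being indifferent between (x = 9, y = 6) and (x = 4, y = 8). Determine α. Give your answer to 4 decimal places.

Indifference: 9^α · 6^(1−α) = 4^α · 8^(1−α).
Rearrange to (9/4)^α = (8/6)^(1−α) and take logs: α·0.8109302 = (1−α)·0.2876821.
Thus α·(1.0986123) = 0.2876821, so α = 0.2876821/1.0986123 ≈ 0.2619.

α ≈ 0.2619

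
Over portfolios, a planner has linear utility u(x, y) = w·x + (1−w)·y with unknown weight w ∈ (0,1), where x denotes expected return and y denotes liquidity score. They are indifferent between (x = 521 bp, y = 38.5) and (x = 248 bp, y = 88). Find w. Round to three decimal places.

w = 0.153

Equating utilities: w·521 + (1−w)·38.5 = w·248 + (1−w)·88.
Collecting terms: w·273 = (1−w)·49.5.
Hence w = 49.5/(273+49.5) = 49.5/322.5 = 0.153.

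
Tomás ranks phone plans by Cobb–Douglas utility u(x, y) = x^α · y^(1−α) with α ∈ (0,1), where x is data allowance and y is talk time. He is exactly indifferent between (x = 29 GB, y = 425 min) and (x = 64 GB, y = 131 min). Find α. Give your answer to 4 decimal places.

The Cobb–Douglas utilities coincide, so 29^α·425^(1−α) = 64^α·131^(1−α).
Taking logs: α·ln 29 + (1−α)·ln 425 = α·ln 64 + (1−α)·ln 131, i.e. α·-0.7915873 = (1−α)·-1.1768918.
So α/(1−α) = (-1.1768918)/(-0.7915873) = 1.4867492, and α = 1.4867492/2.4867492 ≈ 0.5979.

α ≈ 0.5979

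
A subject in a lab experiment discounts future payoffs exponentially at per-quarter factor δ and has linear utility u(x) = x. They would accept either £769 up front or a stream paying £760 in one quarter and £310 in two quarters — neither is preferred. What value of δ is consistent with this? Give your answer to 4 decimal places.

δ ≈ 0.7700

Present value of the stream is 760·δ + 310·δ². Indifference gives 760δ + 310δ² = 769.
So 310δ² + 760δ − 769 = 0.
δ = (−760 + √(760² + 4·310·769)) / (2·310) = (−760 + √1531160.00) / 620 ≈ 0.7700.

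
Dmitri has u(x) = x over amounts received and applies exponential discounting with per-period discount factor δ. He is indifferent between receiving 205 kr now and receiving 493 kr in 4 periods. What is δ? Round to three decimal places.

δ ≈ 0.803

The payoff in 4 periods is discounted by δ^4, so u(205) = δ^4·u(493) and δ^4 = u(205)/u(493).
With u(x) = x: δ^4 = 205/493 = 0.41582.
Taking the 4th root: δ = 0.41582^(1/4) ≈ 0.803.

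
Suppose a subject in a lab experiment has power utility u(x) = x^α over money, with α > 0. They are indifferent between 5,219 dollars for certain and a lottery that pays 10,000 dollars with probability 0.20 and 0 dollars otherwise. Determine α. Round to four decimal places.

EU(lottery) = 0.20·10000^α + 0.80·0 = 0.20·10000^α.
Indifference: 5219^α = 0.20·10000^α, so (5219/10000)^α = 0.20.
α = ln(0.20) / ln(5219/10000) = -1.6094379/-0.6502793 ≈ 2.4750.

α ≈ 2.4750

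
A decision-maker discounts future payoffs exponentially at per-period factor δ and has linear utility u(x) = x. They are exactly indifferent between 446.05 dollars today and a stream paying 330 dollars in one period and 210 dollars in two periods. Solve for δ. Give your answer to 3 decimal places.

Present value of the stream is 330·δ + 210·δ². Indifference gives 330δ + 210δ² = 446.05.
That is, 210δ² + 330δ − 446.05 = 0, a quadratic in δ.
By the quadratic formula (taking the positive root), δ = (−330 + √483582.00) / 420 ≈ 0.870.

δ ≈ 0.870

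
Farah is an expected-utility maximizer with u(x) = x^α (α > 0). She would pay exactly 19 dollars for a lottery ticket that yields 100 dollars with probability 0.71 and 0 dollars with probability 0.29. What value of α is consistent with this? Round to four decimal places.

Since u(0) = 0, the lottery's EU is 0.71·100^α.
Indifference: 19^α = 0.71·100^α, so (19/100)^α = 0.71.
Take logs: α = ln 0.71 / ln(19/100) ≈ 0.206229.

α ≈ 0.2062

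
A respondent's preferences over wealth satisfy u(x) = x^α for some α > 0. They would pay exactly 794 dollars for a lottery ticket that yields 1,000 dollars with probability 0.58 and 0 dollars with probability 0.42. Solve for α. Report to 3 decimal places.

α ≈ 2.361

EU(lottery) = 0.58·1000^α + 0.42·0 = 0.58·1000^α.
Setting u(794) equal to that: 794^α = 0.58·1000^α ⇒ (794/1000)^α = 0.58.
α = ln(0.58) / ln(794/1000) = -0.544727/-0.230672 ≈ 2.361.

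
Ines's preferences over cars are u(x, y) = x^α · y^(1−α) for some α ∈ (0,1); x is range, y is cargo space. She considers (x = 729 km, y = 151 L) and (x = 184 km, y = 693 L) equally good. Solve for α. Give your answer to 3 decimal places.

α ≈ 0.525

Set the two utilities equal: 729^α·151^(1−α) = 184^α·693^(1−α).
Taking logs: α·ln 729 + (1−α)·ln 151 = α·ln 184 + (1−α)·ln 693, i.e. α·1.376738 = (1−α)·1.523750.
So α/(1−α) = (1.523750)/(1.376738) = 1.106783, and α = 1.106783/2.106783 ≈ 0.525.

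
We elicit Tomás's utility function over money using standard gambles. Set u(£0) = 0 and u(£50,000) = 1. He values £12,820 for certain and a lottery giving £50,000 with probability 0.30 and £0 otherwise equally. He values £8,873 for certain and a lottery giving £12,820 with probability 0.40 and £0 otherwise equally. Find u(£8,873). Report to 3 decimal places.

0.120

The first gamble pins u(£12,820): it must equal 0.30·1 + 0.70·0 = 0.30.
Chaining: u(£8,873) = 0.40·0.30 + 0.60·0.00 = 0.1200.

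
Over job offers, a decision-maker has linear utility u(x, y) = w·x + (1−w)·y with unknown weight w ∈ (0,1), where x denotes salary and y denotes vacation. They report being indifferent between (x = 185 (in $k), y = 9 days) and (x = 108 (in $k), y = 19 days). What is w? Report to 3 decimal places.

w = 0.115

Indifference: w·185 + (1−w)·9 = w·108 + (1−w)·19.
Rearranging, 77·w − 10·(1−w) = 0.
So w/(1−w) = 10/77 = 0.1299, giving w = 10/(77+10) = 0.115.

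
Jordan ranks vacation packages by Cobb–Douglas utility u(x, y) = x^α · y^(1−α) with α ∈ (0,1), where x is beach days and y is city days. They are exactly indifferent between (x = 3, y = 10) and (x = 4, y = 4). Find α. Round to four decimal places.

α ≈ 0.7611

Set the two utilities equal: 3^α·10^(1−α) = 4^α·4^(1−α).
Taking logs: α·ln 3 + (1−α)·ln 10 = α·ln 4 + (1−α)·ln 4, i.e. α·-0.2876821 = (1−α)·-0.9162907.
With A = -0.2876821 and B = -0.9162907: α·A = (1−α)·B, so α = B/(A+B) = -0.9162907/-1.2039728 ≈ 0.7611.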